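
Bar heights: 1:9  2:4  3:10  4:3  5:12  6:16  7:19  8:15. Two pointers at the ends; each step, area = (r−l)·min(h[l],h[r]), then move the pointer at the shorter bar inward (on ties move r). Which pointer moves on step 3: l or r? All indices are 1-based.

l=1 r=8: min(9,15)*7=63 best=63 *, l++
l=2 r=8: min(4,15)*6=24 best=63, l++
l=3 r=8: min(10,15)*5=50 best=63, l++

l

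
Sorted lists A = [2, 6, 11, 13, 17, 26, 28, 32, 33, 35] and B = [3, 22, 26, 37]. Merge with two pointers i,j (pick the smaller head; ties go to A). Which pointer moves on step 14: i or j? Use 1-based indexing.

[i=1,j=1] A[i]=2<=B[j]=3 take 2 → i++
[i=2,j=1] A[i]=6>B[j]=3 take 3 → j++
[i=2,j=2] A[i]=6<=B[j]=22 take 6 → i++
[i=3,j=2] A[i]=11<=B[j]=22 take 11 → i++
[i=4,j=2] A[i]=13<=B[j]=22 take 13 → i++
[i=5,j=2] A[i]=17<=B[j]=22 take 17 → i++
[i=6,j=2] A[i]=26>B[j]=22 take 22 → j++
[i=6,j=3] A[i]=26<=B[j]=26 take 26 → i++
[i=7,j=3] A[i]=28>B[j]=26 take 26 → j++
[i=7,j=4] A[i]=28<=B[j]=37 take 28 → i++
[i=8,j=4] A[i]=32<=B[j]=37 take 32 → i++
[i=9,j=4] A[i]=33<=B[j]=37 take 33 → i++
[i=10,j=4] A[i]=35<=B[j]=37 take 35 → i++
[i=11,j=4] A done, take B[j]=37 → j++

j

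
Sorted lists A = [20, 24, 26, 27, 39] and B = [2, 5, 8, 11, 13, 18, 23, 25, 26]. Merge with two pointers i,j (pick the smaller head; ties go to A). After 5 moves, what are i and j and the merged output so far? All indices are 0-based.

i=0 j=0: A[i]=20>B[j]=2 take 2, j++
i=0 j=1: A[i]=20>B[j]=5 take 5, j++
i=0 j=2: A[i]=20>B[j]=8 take 8, j++
i=0 j=3: A[i]=20>B[j]=11 take 11, j++
i=0 j=4: A[i]=20>B[j]=13 take 13, j++

i=0, j=5, merged so far=[2, 5, 8, 11, 13]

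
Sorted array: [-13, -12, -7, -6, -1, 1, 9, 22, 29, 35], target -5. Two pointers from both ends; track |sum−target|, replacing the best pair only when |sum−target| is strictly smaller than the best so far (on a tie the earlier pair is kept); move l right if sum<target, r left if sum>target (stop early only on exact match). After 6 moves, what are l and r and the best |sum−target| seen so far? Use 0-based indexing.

[0,9] -13+35=22 d=27 * → r--
[0,8] -13+29=16 d=21 * → r--
[0,7] -13+22=9 d=14 * → r--
[0,6] -13+9=-4 d=1 * → r--
[0,5] -13+1=-12 d=7 → l++
[1,5] -12+1=-11 d=6 → l++

l=2, r=5, best |Δ|=1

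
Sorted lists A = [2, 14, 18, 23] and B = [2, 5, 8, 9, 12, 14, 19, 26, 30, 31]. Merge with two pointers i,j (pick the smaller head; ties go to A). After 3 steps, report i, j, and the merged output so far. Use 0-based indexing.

i=1, j=2, merged so far=[2, 2, 5]

i=0 j=0: A[i]=2<=B[j]=2 take 2, i++
i=1 j=0: A[i]=14>B[j]=2 take 2, j++
i=1 j=1: A[i]=14>B[j]=5 take 5, j++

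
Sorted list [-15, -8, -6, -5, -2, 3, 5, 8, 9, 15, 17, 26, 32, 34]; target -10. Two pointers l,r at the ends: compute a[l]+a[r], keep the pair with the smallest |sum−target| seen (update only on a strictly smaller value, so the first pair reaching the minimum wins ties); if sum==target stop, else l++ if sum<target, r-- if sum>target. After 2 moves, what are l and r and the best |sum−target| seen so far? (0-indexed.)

l=0, r=11, best |Δ|=27

l=0 r=13: -15+34=19 d=29 *, r--
l=0 r=12: -15+32=17 d=27 *, r--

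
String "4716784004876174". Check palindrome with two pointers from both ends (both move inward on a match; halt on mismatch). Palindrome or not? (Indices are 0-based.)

[0,15] '4'=='4' → l++,r--
[1,14] '7'=='7' → l++,r--
[2,13] '1'=='1' → l++,r--
[3,12] '6'=='6' → l++,r--
[4,11] '7'=='7' → l++,r--
[5,10] '8'=='8' → l++,r--
[6,9] '4'=='4' → l++,r--
[7,8] '0'=='0' → l++,r--

palindrome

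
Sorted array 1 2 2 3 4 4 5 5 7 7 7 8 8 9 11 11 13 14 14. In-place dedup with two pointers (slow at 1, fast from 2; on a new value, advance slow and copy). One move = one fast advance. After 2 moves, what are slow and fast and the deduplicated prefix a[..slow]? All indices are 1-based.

slow=2, fast=4, prefix=[1, 2]

slow=1 fast=2: a[fast]=2≠a[slow]=1 write a[2]=2, slow++,fast++
slow=2 fast=3: a[fast]=2=a[slow] dup, fast++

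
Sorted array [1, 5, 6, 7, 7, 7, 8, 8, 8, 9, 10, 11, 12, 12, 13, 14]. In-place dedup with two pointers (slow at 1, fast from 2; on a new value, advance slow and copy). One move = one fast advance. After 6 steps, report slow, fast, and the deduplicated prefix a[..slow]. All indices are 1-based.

slow=5, fast=8, prefix=[1, 5, 6, 7, 8]

(s=1,f=2) a[fast]=5≠a[slow]=1 write a[2]=5 → slow++,fast++
(s=2,f=3) a[fast]=6≠a[slow]=5 write a[3]=6 → slow++,fast++
(s=3,f=4) a[fast]=7≠a[slow]=6 write a[4]=7 → slow++,fast++
(s=4,f=5) a[fast]=7=a[slow] dup → fast++
(s=4,f=6) a[fast]=7=a[slow] dup → fast++
(s=4,f=7) a[fast]=8≠a[slow]=7 write a[5]=8 → slow++,fast++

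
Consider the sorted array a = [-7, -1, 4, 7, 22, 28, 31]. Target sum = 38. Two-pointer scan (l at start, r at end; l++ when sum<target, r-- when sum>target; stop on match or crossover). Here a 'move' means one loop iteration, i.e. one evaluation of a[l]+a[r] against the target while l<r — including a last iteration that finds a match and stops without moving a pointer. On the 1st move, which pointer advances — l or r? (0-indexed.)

l=0 r=6: -7+31=24 <38, l++

l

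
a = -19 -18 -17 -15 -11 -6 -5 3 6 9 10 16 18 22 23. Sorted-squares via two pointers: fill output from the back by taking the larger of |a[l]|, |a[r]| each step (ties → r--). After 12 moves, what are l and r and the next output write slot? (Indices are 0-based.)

l=5, r=7, next write slot=2

[0,14] |-19|<=|23| out[14]=529 → r--
[0,13] |-19|<=|22| out[13]=484 → r--
[0,12] |-19|>|18| out[12]=361 → l++
[1,12] |-18|<=|18| out[11]=324 → r--
[1,11] |-18|>|16| out[10]=324 → l++
[2,11] |-17|>|16| out[9]=289 → l++
[3,11] |-15|<=|16| out[8]=256 → r--
[3,10] |-15|>|10| out[7]=225 → l++
[4,10] |-11|>|10| out[6]=121 → l++
[5,10] |-6|<=|10| out[5]=100 → r--
[5,9] |-6|<=|9| out[4]=81 → r--
[5,8] |-6|<=|6| out[3]=36 → r--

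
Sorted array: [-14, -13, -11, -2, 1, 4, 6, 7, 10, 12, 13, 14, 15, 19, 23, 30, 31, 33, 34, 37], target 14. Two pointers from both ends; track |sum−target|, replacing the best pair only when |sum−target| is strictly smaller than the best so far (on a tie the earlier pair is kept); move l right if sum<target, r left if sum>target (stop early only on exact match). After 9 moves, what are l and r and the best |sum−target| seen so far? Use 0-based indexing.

[0,19] -14+37=23 d=9 * → r--
[0,18] -14+34=20 d=6 * → r--
[0,17] -14+33=19 d=5 * → r--
[0,16] -14+31=17 d=3 * → r--
[0,15] -14+30=16 d=2 * → r--
[0,14] -14+23=9 d=5 → l++
[1,14] -13+23=10 d=4 → l++
[2,14] -11+23=12 d=2 → l++
[3,14] -2+23=21 d=7 → r--

l=3, r=13, best |Δ|=2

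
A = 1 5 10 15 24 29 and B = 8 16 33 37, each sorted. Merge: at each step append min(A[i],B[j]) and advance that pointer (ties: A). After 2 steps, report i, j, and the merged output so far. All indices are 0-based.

[i=0,j=0] A[i]=1<=B[j]=8 take 1 → i++
[i=1,j=0] A[i]=5<=B[j]=8 take 5 → i++

i=2, j=0, merged so far=[1, 5]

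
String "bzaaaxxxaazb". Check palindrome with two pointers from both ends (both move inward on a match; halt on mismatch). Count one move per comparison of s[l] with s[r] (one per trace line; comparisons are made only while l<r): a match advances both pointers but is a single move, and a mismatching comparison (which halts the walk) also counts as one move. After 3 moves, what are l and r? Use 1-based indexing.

[1,12] 'b'=='b' → l++,r--
[2,11] 'z'=='z' → l++,r--
[3,10] 'a'=='a' → l++,r--

l=4, r=9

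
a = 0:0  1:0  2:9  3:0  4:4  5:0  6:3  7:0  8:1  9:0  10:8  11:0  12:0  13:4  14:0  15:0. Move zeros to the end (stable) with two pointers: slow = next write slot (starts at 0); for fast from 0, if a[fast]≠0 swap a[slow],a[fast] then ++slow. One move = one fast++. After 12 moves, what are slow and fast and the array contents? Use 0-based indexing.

slow=5, fast=12, a=[9, 4, 3, 1, 8, 0, 0, 0, 0, 0, 0, 0, 0, 4, 0, 0]

slow=0 fast=0: a[fast]=0, fast++
slow=0 fast=1: a[fast]=0, fast++
slow=0 fast=2: a[fast]=9≠0 swap→a[0]=9, slow++,fast++
slow=1 fast=3: a[fast]=0, fast++
slow=1 fast=4: a[fast]=4≠0 swap→a[1]=4, slow++,fast++
slow=2 fast=5: a[fast]=0, fast++
slow=2 fast=6: a[fast]=3≠0 swap→a[2]=3, slow++,fast++
slow=3 fast=7: a[fast]=0, fast++
slow=3 fast=8: a[fast]=1≠0 swap→a[3]=1, slow++,fast++
slow=4 fast=9: a[fast]=0, fast++
slow=4 fast=10: a[fast]=8≠0 swap→a[4]=8, slow++,fast++
slow=5 fast=11: a[fast]=0, fast++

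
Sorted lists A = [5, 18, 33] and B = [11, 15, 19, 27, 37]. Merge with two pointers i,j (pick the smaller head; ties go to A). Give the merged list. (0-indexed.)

[5, 11, 15, 18, 19, 27, 33, 37]

[i=0,j=0] A[i]=5<=B[j]=11 take 5 → i++
[i=1,j=0] A[i]=18>B[j]=11 take 11 → j++
[i=1,j=1] A[i]=18>B[j]=15 take 15 → j++
[i=1,j=2] A[i]=18<=B[j]=19 take 18 → i++
[i=2,j=2] A[i]=33>B[j]=19 take 19 → j++
[i=2,j=3] A[i]=33>B[j]=27 take 27 → j++
[i=2,j=4] A[i]=33<=B[j]=37 take 33 → i++
[i=3,j=4] A done, take B[j]=37 → j++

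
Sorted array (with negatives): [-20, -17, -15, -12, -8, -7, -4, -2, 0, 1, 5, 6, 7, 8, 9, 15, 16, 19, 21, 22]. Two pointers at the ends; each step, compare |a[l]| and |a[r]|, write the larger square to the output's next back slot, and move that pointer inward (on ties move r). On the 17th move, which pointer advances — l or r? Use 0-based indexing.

l

l=0 r=19: |-20|<=|22| out[19]=484, r--
l=0 r=18: |-20|<=|21| out[18]=441, r--
l=0 r=17: |-20|>|19| out[17]=400, l++
l=1 r=17: |-17|<=|19| out[16]=361, r--
l=1 r=16: |-17|>|16| out[15]=289, l++
l=2 r=16: |-15|<=|16| out[14]=256, r--
l=2 r=15: |-15|<=|15| out[13]=225, r--
l=2 r=14: |-15|>|9| out[12]=225, l++
l=3 r=14: |-12|>|9| out[11]=144, l++
l=4 r=14: |-8|<=|9| out[10]=81, r--
l=4 r=13: |-8|<=|8| out[9]=64, r--
l=4 r=12: |-8|>|7| out[8]=64, l++
l=5 r=12: |-7|<=|7| out[7]=49, r--
l=5 r=11: |-7|>|6| out[6]=49, l++
l=6 r=11: |-4|<=|6| out[5]=36, r--
l=6 r=10: |-4|<=|5| out[4]=25, r--
l=6 r=9: |-4|>|1| out[3]=16, l++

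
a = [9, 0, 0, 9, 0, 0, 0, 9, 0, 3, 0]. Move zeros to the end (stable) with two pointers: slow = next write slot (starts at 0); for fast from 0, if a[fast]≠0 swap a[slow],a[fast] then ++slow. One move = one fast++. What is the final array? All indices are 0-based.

(s=0,f=0) a[fast]=9≠0 swap→a[0]=9 → slow++,fast++
(s=1,f=1) a[fast]=0 → fast++
(s=1,f=2) a[fast]=0 → fast++
(s=1,f=3) a[fast]=9≠0 swap→a[1]=9 → slow++,fast++
(s=2,f=4) a[fast]=0 → fast++
(s=2,f=5) a[fast]=0 → fast++
(s=2,f=6) a[fast]=0 → fast++
(s=2,f=7) a[fast]=9≠0 swap→a[2]=9 → slow++,fast++
(s=3,f=8) a[fast]=0 → fast++
(s=3,f=9) a[fast]=3≠0 swap→a[3]=3 → slow++,fast++
(s=4,f=10) a[fast]=0 → fast++

[9, 9, 9, 3, 0, 0, 0, 0, 0, 0, 0]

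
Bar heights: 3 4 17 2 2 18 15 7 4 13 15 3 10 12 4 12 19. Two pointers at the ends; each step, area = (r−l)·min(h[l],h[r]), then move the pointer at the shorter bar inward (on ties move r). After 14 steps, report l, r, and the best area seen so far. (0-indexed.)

l=14, r=16, best area=238

[0,16] min(3,19)*16=48 best=48 * → l++
[1,16] min(4,19)*15=60 best=60 * → l++
[2,16] min(17,19)*14=238 best=238 * → l++
[3,16] min(2,19)*13=26 best=238 → l++
[4,16] min(2,19)*12=24 best=238 → l++
[5,16] min(18,19)*11=198 best=238 → l++
[6,16] min(15,19)*10=150 best=238 → l++
[7,16] min(7,19)*9=63 best=238 → l++
[8,16] min(4,19)*8=32 best=238 → l++
[9,16] min(13,19)*7=91 best=238 → l++
[10,16] min(15,19)*6=90 best=238 → l++
[11,16] min(3,19)*5=15 best=238 → l++
[12,16] min(10,19)*4=40 best=238 → l++
[13,16] min(12,19)*3=36 best=238 → l++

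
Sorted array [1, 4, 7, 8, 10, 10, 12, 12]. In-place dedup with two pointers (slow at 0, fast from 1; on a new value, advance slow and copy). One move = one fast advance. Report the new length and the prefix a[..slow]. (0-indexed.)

slow=0 fast=1: a[fast]=4≠a[slow]=1 write a[1]=4, slow++,fast++
slow=1 fast=2: a[fast]=7≠a[slow]=4 write a[2]=7, slow++,fast++
slow=2 fast=3: a[fast]=8≠a[slow]=7 write a[3]=8, slow++,fast++
slow=3 fast=4: a[fast]=10≠a[slow]=8 write a[4]=10, slow++,fast++
slow=4 fast=5: a[fast]=10=a[slow] dup, fast++
slow=4 fast=6: a[fast]=12≠a[slow]=10 write a[5]=12, slow++,fast++
slow=5 fast=7: a[fast]=12=a[slow] dup, fast++

length 6; prefix = [1, 4, 7, 8, 10, 12]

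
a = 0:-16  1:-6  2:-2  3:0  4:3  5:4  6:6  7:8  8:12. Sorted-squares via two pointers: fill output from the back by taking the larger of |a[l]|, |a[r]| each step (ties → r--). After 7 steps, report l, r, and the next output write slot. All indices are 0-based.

[0,8] |-16|>|12| out[8]=256 → l++
[1,8] |-6|<=|12| out[7]=144 → r--
[1,7] |-6|<=|8| out[6]=64 → r--
[1,6] |-6|<=|6| out[5]=36 → r--
[1,5] |-6|>|4| out[4]=36 → l++
[2,5] |-2|<=|4| out[3]=16 → r--
[2,4] |-2|<=|3| out[2]=9 → r--

l=2, r=3, next write slot=1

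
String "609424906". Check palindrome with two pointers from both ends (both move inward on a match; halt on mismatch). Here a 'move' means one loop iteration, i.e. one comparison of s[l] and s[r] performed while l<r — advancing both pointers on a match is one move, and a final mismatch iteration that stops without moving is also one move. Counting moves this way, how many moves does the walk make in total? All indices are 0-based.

4 moves

[0,8] '6'=='6' → l++,r--
[1,7] '0'=='0' → l++,r--
[2,6] '9'=='9' → l++,r--
[3,5] '4'=='4' → l++,r--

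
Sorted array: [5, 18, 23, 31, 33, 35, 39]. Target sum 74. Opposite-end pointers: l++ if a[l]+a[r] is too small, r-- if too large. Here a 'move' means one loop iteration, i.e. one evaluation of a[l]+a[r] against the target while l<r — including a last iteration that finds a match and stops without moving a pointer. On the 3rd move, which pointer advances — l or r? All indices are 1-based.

l

l=1 r=7: 5+39=44 <74, l++
l=2 r=7: 18+39=57 <74, l++
l=3 r=7: 23+39=62 <74, l++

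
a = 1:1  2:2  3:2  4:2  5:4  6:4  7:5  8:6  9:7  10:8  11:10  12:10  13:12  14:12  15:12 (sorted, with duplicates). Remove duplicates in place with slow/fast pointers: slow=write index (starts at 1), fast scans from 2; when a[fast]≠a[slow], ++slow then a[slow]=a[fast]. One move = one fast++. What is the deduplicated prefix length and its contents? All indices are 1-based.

length 9; prefix = [1, 2, 4, 5, 6, 7, 8, 10, 12]

slow=1 fast=2: a[fast]=2≠a[slow]=1 write a[2]=2, slow++,fast++
slow=2 fast=3: a[fast]=2=a[slow] dup, fast++
slow=2 fast=4: a[fast]=2=a[slow] dup, fast++
slow=2 fast=5: a[fast]=4≠a[slow]=2 write a[3]=4, slow++,fast++
slow=3 fast=6: a[fast]=4=a[slow] dup, fast++
slow=3 fast=7: a[fast]=5≠a[slow]=4 write a[4]=5, slow++,fast++
slow=4 fast=8: a[fast]=6≠a[slow]=5 write a[5]=6, slow++,fast++
slow=5 fast=9: a[fast]=7≠a[slow]=6 write a[6]=7, slow++,fast++
slow=6 fast=10: a[fast]=8≠a[slow]=7 write a[7]=8, slow++,fast++
slow=7 fast=11: a[fast]=10≠a[slow]=8 write a[8]=10, slow++,fast++
slow=8 fast=12: a[fast]=10=a[slow] dup, fast++
slow=8 fast=13: a[fast]=12≠a[slow]=10 write a[9]=12, slow++,fast++
slow=9 fast=14: a[fast]=12=a[slow] dup, fast++
slow=9 fast=15: a[fast]=12=a[slow] dup, fast++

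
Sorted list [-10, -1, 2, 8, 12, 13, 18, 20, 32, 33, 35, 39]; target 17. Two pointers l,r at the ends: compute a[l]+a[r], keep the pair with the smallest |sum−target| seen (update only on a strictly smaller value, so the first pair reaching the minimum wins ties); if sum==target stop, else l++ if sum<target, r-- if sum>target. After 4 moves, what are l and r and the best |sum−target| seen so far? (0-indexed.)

[0,11] -10+39=29 d=12 * → r--
[0,10] -10+35=25 d=8 * → r--
[0,9] -10+33=23 d=6 * → r--
[0,8] -10+32=22 d=5 * → r--

l=0, r=7, best |Δ|=5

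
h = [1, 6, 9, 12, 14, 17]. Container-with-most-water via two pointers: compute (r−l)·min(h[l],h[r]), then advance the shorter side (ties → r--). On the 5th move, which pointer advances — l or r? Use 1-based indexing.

l

[1,6] min(1,17)*5=5 best=5 * → l++
[2,6] min(6,17)*4=24 best=24 * → l++
[3,6] min(9,17)*3=27 best=27 * → l++
[4,6] min(12,17)*2=24 best=27 → l++
[5,6] min(14,17)*1=14 best=27 → l++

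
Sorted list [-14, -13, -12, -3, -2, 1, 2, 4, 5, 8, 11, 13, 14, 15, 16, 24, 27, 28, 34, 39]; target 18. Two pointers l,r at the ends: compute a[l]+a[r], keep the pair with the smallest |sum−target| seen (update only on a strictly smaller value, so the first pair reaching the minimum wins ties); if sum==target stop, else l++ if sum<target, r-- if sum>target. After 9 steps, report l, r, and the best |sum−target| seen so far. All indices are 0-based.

l=4, r=14, best |Δ|=2

l=0 r=19: -14+39=25 d=7 *, r--
l=0 r=18: -14+34=20 d=2 *, r--
l=0 r=17: -14+28=14 d=4, l++
l=1 r=17: -13+28=15 d=3, l++
l=2 r=17: -12+28=16 d=2, l++
l=3 r=17: -3+28=25 d=7, r--
l=3 r=16: -3+27=24 d=6, r--
l=3 r=15: -3+24=21 d=3, r--
l=3 r=14: -3+16=13 d=5, l++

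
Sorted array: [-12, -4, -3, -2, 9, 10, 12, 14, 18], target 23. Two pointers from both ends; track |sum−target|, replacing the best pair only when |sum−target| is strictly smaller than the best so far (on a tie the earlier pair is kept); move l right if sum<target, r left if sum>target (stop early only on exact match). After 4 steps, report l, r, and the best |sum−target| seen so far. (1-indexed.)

l=1 r=9: -12+18=6 d=17 *, l++
l=2 r=9: -4+18=14 d=9 *, l++
l=3 r=9: -3+18=15 d=8 *, l++
l=4 r=9: -2+18=16 d=7 *, l++

l=5, r=9, best |Δ|=7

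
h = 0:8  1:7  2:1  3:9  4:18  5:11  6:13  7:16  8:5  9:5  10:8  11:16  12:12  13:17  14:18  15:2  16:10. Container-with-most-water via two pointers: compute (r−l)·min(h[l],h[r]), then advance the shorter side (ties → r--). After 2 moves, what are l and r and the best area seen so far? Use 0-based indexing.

l=2, r=16, best area=128

l=0 r=16: min(8,10)*16=128 best=128 *, l++
l=1 r=16: min(7,10)*15=105 best=128, l++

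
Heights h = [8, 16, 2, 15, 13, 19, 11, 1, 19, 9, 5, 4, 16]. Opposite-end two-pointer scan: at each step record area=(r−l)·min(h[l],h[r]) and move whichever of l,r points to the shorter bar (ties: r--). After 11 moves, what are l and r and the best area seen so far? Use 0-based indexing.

l=5, r=6, best area=176

l=0 r=12: min(8,16)*12=96 best=96 *, l++
l=1 r=12: min(16,16)*11=176 best=176 *, r--
l=1 r=11: min(16,4)*10=40 best=176, r--
l=1 r=10: min(16,5)*9=45 best=176, r--
l=1 r=9: min(16,9)*8=72 best=176, r--
l=1 r=8: min(16,19)*7=112 best=176, l++
l=2 r=8: min(2,19)*6=12 best=176, l++
l=3 r=8: min(15,19)*5=75 best=176, l++
l=4 r=8: min(13,19)*4=52 best=176, l++
l=5 r=8: min(19,19)*3=57 best=176, r--
l=5 r=7: min(19,1)*2=2 best=176, r--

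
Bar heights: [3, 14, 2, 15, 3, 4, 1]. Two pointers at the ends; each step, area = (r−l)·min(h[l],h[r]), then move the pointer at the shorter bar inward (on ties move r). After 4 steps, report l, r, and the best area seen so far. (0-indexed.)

l=1, r=3, best area=16

l=0 r=6: min(3,1)*6=6 best=6 *, r--
l=0 r=5: min(3,4)*5=15 best=15 *, l++
l=1 r=5: min(14,4)*4=16 best=16 *, r--
l=1 r=4: min(14,3)*3=9 best=16, r--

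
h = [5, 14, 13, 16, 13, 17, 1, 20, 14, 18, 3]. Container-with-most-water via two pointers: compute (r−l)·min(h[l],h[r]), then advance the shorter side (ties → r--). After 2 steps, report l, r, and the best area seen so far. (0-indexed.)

l=1, r=9, best area=45

[0,10] min(5,3)*10=30 best=30 * → r--
[0,9] min(5,18)*9=45 best=45 * → l++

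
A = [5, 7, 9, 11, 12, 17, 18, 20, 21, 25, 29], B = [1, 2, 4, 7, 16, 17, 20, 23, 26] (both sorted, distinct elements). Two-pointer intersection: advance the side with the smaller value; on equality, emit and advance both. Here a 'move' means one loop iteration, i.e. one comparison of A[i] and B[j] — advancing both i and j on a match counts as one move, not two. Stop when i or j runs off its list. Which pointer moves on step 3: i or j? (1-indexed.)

j

[i=1,j=1] 5>1 → j++
[i=1,j=2] 5>2 → j++
[i=1,j=3] 5>4 → j++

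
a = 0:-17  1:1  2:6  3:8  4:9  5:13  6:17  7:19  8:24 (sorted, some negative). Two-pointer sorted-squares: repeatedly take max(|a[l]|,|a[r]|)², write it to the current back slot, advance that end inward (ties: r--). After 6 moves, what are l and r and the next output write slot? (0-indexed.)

l=1, r=3, next write slot=2

[0,8] |-17|<=|24| out[8]=576 → r--
[0,7] |-17|<=|19| out[7]=361 → r--
[0,6] |-17|<=|17| out[6]=289 → r--
[0,5] |-17|>|13| out[5]=289 → l++
[1,5] |1|<=|13| out[4]=169 → r--
[1,4] |1|<=|9| out[3]=81 → r--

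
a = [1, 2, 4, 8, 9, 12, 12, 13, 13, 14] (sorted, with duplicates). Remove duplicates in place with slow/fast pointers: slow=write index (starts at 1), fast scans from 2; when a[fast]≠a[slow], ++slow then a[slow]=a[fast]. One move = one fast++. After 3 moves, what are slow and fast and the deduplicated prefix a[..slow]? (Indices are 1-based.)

(s=1,f=2) a[fast]=2≠a[slow]=1 write a[2]=2 → slow++,fast++
(s=2,f=3) a[fast]=4≠a[slow]=2 write a[3]=4 → slow++,fast++
(s=3,f=4) a[fast]=8≠a[slow]=4 write a[4]=8 → slow++,fast++

slow=4, fast=5, prefix=[1, 2, 4, 8]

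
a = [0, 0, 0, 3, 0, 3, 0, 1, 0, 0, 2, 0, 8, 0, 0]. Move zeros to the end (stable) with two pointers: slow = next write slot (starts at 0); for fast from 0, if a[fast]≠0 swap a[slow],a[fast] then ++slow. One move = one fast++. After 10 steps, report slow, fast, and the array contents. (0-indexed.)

slow=3, fast=10, a=[3, 3, 1, 0, 0, 0, 0, 0, 0, 0, 2, 0, 8, 0, 0]

(s=0,f=0) a[fast]=0 → fast++
(s=0,f=1) a[fast]=0 → fast++
(s=0,f=2) a[fast]=0 → fast++
(s=0,f=3) a[fast]=3≠0 swap→a[0]=3 → slow++,fast++
(s=1,f=4) a[fast]=0 → fast++
(s=1,f=5) a[fast]=3≠0 swap→a[1]=3 → slow++,fast++
(s=2,f=6) a[fast]=0 → fast++
(s=2,f=7) a[fast]=1≠0 swap→a[2]=1 → slow++,fast++
(s=3,f=8) a[fast]=0 → fast++
(s=3,f=9) a[fast]=0 → fast++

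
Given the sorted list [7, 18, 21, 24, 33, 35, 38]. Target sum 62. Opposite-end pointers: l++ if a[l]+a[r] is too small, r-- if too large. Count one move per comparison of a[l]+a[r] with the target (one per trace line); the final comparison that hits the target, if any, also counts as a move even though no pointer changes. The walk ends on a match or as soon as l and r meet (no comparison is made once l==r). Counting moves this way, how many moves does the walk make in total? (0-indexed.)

[0,6] 7+38=45 <62 → l++
[1,6] 18+38=56 <62 → l++
[2,6] 21+38=59 <62 → l++
[3,6] 24+38=62 → found

4 moves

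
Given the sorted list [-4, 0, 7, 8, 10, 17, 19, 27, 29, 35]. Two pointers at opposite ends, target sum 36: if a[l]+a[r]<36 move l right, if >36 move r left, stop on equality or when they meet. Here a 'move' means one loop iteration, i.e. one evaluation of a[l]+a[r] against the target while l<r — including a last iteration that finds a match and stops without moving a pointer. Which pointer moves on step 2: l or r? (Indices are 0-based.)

l

[0,9] -4+35=31 <36 → l++
[1,9] 0+35=35 <36 → l++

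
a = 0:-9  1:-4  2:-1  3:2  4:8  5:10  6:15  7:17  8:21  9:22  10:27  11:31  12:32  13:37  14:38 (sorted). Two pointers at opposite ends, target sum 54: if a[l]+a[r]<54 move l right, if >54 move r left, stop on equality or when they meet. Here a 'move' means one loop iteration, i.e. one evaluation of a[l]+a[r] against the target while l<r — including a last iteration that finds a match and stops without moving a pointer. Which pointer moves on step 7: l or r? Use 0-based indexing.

l

[0,14] -9+38=29 <54 → l++
[1,14] -4+38=34 <54 → l++
[2,14] -1+38=37 <54 → l++
[3,14] 2+38=40 <54 → l++
[4,14] 8+38=46 <54 → l++
[5,14] 10+38=48 <54 → l++
[6,14] 15+38=53 <54 → l++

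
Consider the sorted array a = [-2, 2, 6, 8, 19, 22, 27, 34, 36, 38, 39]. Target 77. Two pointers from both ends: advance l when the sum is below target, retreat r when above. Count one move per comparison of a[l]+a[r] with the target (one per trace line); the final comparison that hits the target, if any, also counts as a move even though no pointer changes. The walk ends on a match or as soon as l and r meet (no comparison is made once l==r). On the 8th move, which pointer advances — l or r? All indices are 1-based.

l

l=1 r=11: -2+39=37 <77, l++
l=2 r=11: 2+39=41 <77, l++
l=3 r=11: 6+39=45 <77, l++
l=4 r=11: 8+39=47 <77, l++
l=5 r=11: 19+39=58 <77, l++
l=6 r=11: 22+39=61 <77, l++
l=7 r=11: 27+39=66 <77, l++
l=8 r=11: 34+39=73 <77, l++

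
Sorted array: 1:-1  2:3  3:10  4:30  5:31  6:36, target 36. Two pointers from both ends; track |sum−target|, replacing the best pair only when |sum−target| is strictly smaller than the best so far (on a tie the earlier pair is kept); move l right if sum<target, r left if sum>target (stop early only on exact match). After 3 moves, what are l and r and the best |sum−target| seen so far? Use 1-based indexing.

l=3, r=5, best |Δ|=1

[1,6] -1+36=35 d=1 * → l++
[2,6] 3+36=39 d=3 → r--
[2,5] 3+31=34 d=2 → l++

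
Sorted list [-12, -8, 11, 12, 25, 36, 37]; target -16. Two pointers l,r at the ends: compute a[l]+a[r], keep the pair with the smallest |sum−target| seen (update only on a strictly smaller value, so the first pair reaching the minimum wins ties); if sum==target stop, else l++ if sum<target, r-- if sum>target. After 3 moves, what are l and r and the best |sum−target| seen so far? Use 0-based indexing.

l=0, r=3, best |Δ|=29

[0,6] -12+37=25 d=41 * → r--
[0,5] -12+36=24 d=40 * → r--
[0,4] -12+25=13 d=29 * → r--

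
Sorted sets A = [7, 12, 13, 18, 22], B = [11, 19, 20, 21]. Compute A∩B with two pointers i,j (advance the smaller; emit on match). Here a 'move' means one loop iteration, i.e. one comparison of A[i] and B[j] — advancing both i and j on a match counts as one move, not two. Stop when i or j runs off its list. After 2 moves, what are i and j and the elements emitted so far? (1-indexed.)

[i=1,j=1] 7<11 → i++
[i=2,j=1] 12>11 → j++

i=2, j=2, emitted=[]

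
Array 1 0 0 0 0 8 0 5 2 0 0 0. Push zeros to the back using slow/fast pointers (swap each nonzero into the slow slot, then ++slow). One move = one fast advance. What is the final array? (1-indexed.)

[1, 8, 5, 2, 0, 0, 0, 0, 0, 0, 0, 0]

slow=1 fast=1: a[fast]=1≠0 swap→a[1]=1, slow++,fast++
slow=2 fast=2: a[fast]=0, fast++
slow=2 fast=3: a[fast]=0, fast++
slow=2 fast=4: a[fast]=0, fast++
slow=2 fast=5: a[fast]=0, fast++
slow=2 fast=6: a[fast]=8≠0 swap→a[2]=8, slow++,fast++
slow=3 fast=7: a[fast]=0, fast++
slow=3 fast=8: a[fast]=5≠0 swap→a[3]=5, slow++,fast++
slow=4 fast=9: a[fast]=2≠0 swap→a[4]=2, slow++,fast++
slow=5 fast=10: a[fast]=0, fast++
slow=5 fast=11: a[fast]=0, fast++
slow=5 fast=12: a[fast]=0, fast++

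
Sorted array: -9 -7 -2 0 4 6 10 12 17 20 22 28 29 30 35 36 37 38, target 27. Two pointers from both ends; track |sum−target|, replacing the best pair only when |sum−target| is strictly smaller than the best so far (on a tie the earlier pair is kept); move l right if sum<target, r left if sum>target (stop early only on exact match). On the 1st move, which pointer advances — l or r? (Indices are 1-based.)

l=1 r=18: -9+38=29 d=2 *, r--

r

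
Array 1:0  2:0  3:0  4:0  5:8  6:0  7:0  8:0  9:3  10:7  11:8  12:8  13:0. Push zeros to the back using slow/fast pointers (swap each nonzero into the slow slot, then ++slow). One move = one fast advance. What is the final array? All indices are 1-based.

slow=1 fast=1: a[fast]=0, fast++
slow=1 fast=2: a[fast]=0, fast++
slow=1 fast=3: a[fast]=0, fast++
slow=1 fast=4: a[fast]=0, fast++
slow=1 fast=5: a[fast]=8≠0 swap→a[1]=8, slow++,fast++
slow=2 fast=6: a[fast]=0, fast++
slow=2 fast=7: a[fast]=0, fast++
slow=2 fast=8: a[fast]=0, fast++
slow=2 fast=9: a[fast]=3≠0 swap→a[2]=3, slow++,fast++
slow=3 fast=10: a[fast]=7≠0 swap→a[3]=7, slow++,fast++
slow=4 fast=11: a[fast]=8≠0 swap→a[4]=8, slow++,fast++
slow=5 fast=12: a[fast]=8≠0 swap→a[5]=8, slow++,fast++
slow=6 fast=13: a[fast]=0, fast++

[8, 3, 7, 8, 8, 0, 0, 0, 0, 0, 0, 0, 0]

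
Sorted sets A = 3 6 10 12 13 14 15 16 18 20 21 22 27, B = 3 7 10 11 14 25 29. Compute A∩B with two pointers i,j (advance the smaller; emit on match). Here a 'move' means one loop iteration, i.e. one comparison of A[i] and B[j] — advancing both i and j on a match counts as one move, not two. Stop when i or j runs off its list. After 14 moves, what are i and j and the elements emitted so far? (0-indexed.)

i=12, j=5, emitted=[3, 10, 14]

[i=0,j=0] 3==3 emit → i++,j++
[i=1,j=1] 6<7 → i++
[i=2,j=1] 10>7 → j++
[i=2,j=2] 10==10 emit → i++,j++
[i=3,j=3] 12>11 → j++
[i=3,j=4] 12<14 → i++
[i=4,j=4] 13<14 → i++
[i=5,j=4] 14==14 emit → i++,j++
[i=6,j=5] 15<25 → i++
[i=7,j=5] 16<25 → i++
[i=8,j=5] 18<25 → i++
[i=9,j=5] 20<25 → i++
[i=10,j=5] 21<25 → i++
[i=11,j=5] 22<25 → i++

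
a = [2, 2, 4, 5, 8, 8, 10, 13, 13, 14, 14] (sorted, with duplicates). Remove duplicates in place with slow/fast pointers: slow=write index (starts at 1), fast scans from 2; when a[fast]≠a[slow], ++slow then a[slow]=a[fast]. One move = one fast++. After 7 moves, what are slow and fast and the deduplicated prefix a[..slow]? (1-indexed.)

(s=1,f=2) a[fast]=2=a[slow] dup → fast++
(s=1,f=3) a[fast]=4≠a[slow]=2 write a[2]=4 → slow++,fast++
(s=2,f=4) a[fast]=5≠a[slow]=4 write a[3]=5 → slow++,fast++
(s=3,f=5) a[fast]=8≠a[slow]=5 write a[4]=8 → slow++,fast++
(s=4,f=6) a[fast]=8=a[slow] dup → fast++
(s=4,f=7) a[fast]=10≠a[slow]=8 write a[5]=10 → slow++,fast++
(s=5,f=8) a[fast]=13≠a[slow]=10 write a[6]=13 → slow++,fast++

slow=6, fast=9, prefix=[2, 4, 5, 8, 10, 13]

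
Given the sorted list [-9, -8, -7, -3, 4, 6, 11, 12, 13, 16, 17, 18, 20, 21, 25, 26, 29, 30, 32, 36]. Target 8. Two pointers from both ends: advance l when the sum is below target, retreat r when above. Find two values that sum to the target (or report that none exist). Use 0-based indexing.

(-9, 17)

[0,19] -9+36=27 >8 → r--
[0,18] -9+32=23 >8 → r--
[0,17] -9+30=21 >8 → r--
[0,16] -9+29=20 >8 → r--
[0,15] -9+26=17 >8 → r--
[0,14] -9+25=16 >8 → r--
[0,13] -9+21=12 >8 → r--
[0,12] -9+20=11 >8 → r--
[0,11] -9+18=9 >8 → r--
[0,10] -9+17=8 → found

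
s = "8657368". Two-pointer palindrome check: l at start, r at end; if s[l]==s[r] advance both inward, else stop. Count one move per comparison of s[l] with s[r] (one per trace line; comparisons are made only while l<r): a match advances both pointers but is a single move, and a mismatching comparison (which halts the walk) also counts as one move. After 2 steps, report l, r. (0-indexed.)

l=2, r=4

l=0 r=6: '8'=='8', l++,r--
l=1 r=5: '6'=='6', l++,r--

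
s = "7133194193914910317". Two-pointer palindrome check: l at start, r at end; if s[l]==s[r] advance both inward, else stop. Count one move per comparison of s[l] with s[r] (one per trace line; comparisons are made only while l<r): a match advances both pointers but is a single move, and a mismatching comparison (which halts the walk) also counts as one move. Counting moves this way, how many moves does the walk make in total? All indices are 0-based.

[0,18] '7'=='7' → l++,r--
[1,17] '1'=='1' → l++,r--
[2,16] '3'=='3' → l++,r--
[3,15] '3'!='0' → stop

4 moves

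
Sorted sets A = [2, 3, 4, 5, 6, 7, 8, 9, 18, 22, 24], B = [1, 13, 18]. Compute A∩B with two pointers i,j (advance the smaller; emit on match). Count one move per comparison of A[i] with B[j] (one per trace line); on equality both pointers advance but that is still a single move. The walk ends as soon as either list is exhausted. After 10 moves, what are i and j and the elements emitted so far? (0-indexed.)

[i=0,j=0] 2>1 → j++
[i=0,j=1] 2<13 → i++
[i=1,j=1] 3<13 → i++
[i=2,j=1] 4<13 → i++
[i=3,j=1] 5<13 → i++
[i=4,j=1] 6<13 → i++
[i=5,j=1] 7<13 → i++
[i=6,j=1] 8<13 → i++
[i=7,j=1] 9<13 → i++
[i=8,j=1] 18>13 → j++

i=8, j=2, emitted=[]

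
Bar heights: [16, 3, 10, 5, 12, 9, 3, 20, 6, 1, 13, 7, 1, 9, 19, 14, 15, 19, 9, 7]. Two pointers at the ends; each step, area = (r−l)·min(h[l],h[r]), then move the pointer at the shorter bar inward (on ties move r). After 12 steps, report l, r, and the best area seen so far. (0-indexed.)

l=7, r=14, best area=272

l=0 r=19: min(16,7)*19=133 best=133 *, r--
l=0 r=18: min(16,9)*18=162 best=162 *, r--
l=0 r=17: min(16,19)*17=272 best=272 *, l++
l=1 r=17: min(3,19)*16=48 best=272, l++
l=2 r=17: min(10,19)*15=150 best=272, l++
l=3 r=17: min(5,19)*14=70 best=272, l++
l=4 r=17: min(12,19)*13=156 best=272, l++
l=5 r=17: min(9,19)*12=108 best=272, l++
l=6 r=17: min(3,19)*11=33 best=272, l++
l=7 r=17: min(20,19)*10=190 best=272, r--
l=7 r=16: min(20,15)*9=135 best=272, r--
l=7 r=15: min(20,14)*8=112 best=272, r--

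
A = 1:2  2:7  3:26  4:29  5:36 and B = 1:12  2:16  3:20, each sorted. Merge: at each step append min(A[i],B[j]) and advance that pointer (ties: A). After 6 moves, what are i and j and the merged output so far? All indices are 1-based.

i=4, j=4, merged so far=[2, 7, 12, 16, 20, 26]

i=1 j=1: A[i]=2<=B[j]=12 take 2, i++
i=2 j=1: A[i]=7<=B[j]=12 take 7, i++
i=3 j=1: A[i]=26>B[j]=12 take 12, j++
i=3 j=2: A[i]=26>B[j]=16 take 16, j++
i=3 j=3: A[i]=26>B[j]=20 take 20, j++
i=3 j=4: B done, take A[i]=26, i++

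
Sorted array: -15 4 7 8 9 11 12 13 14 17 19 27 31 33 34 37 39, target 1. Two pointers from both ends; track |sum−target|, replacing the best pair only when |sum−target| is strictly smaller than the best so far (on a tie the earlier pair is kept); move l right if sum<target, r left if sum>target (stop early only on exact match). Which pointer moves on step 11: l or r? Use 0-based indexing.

r

[0,16] -15+39=24 d=23 * → r--
[0,15] -15+37=22 d=21 * → r--
[0,14] -15+34=19 d=18 * → r--
[0,13] -15+33=18 d=17 * → r--
[0,12] -15+31=16 d=15 * → r--
[0,11] -15+27=12 d=11 * → r--
[0,10] -15+19=4 d=3 * → r--
[0,9] -15+17=2 d=1 * → r--
[0,8] -15+14=-1 d=2 → l++
[1,8] 4+14=18 d=17 → r--
[1,7] 4+13=17 d=16 → r--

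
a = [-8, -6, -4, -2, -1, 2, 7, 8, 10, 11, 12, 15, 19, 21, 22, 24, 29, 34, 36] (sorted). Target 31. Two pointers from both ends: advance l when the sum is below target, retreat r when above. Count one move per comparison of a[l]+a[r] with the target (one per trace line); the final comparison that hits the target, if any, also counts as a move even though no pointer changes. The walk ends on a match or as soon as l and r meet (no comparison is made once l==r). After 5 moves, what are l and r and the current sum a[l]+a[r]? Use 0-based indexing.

l=3, r=16, sum=27

l=0 r=18: -8+36=28 <31, l++
l=1 r=18: -6+36=30 <31, l++
l=2 r=18: -4+36=32 >31, r--
l=2 r=17: -4+34=30 <31, l++
l=3 r=17: -2+34=32 >31, r--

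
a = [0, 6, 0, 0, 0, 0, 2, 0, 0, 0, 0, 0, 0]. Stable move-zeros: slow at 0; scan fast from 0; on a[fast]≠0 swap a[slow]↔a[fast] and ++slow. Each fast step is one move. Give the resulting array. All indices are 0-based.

[6, 2, 0, 0, 0, 0, 0, 0, 0, 0, 0, 0, 0]

(s=0,f=0) a[fast]=0 → fast++
(s=0,f=1) a[fast]=6≠0 swap→a[0]=6 → slow++,fast++
(s=1,f=2) a[fast]=0 → fast++
(s=1,f=3) a[fast]=0 → fast++
(s=1,f=4) a[fast]=0 → fast++
(s=1,f=5) a[fast]=0 → fast++
(s=1,f=6) a[fast]=2≠0 swap→a[1]=2 → slow++,fast++
(s=2,f=7) a[fast]=0 → fast++
(s=2,f=8) a[fast]=0 → fast++
(s=2,f=9) a[fast]=0 → fast++
(s=2,f=10) a[fast]=0 → fast++
(s=2,f=11) a[fast]=0 → fast++
(s=2,f=12) a[fast]=0 → fast++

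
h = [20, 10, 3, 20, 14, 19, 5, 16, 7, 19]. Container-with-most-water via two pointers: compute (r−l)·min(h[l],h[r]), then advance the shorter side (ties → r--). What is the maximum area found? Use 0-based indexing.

max area = 171

l=0 r=9: min(20,19)*9=171 best=171 *, r--
l=0 r=8: min(20,7)*8=56 best=171, r--
l=0 r=7: min(20,16)*7=112 best=171, r--
l=0 r=6: min(20,5)*6=30 best=171, r--
l=0 r=5: min(20,19)*5=95 best=171, r--
l=0 r=4: min(20,14)*4=56 best=171, r--
l=0 r=3: min(20,20)*3=60 best=171, r--
l=0 r=2: min(20,3)*2=6 best=171, r--
l=0 r=1: min(20,10)*1=10 best=171, r--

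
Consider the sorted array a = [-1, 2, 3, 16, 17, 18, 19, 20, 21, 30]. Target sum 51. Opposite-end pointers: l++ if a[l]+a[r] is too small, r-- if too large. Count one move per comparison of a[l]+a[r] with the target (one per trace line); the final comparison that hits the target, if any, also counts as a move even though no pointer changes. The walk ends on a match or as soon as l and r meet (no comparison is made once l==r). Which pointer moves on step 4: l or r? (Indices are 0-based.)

l=0 r=9: -1+30=29 <51, l++
l=1 r=9: 2+30=32 <51, l++
l=2 r=9: 3+30=33 <51, l++
l=3 r=9: 16+30=46 <51, l++

l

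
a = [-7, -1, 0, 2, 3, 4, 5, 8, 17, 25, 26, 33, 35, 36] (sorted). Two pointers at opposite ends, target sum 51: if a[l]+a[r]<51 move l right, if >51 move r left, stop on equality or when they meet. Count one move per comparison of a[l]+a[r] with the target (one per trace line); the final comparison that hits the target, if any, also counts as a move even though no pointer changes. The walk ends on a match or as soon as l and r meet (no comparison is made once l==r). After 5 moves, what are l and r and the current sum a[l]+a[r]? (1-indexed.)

l=6, r=14, sum=40

[1,14] -7+36=29 <51 → l++
[2,14] -1+36=35 <51 → l++
[3,14] 0+36=36 <51 → l++
[4,14] 2+36=38 <51 → l++
[5,14] 3+36=39 <51 → l++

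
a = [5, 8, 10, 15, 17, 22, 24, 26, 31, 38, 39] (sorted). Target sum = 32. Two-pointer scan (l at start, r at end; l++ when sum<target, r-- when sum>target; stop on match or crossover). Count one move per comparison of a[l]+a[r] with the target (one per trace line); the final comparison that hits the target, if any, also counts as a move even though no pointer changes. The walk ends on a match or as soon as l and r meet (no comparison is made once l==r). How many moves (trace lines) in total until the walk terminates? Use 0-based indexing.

[0,10] 5+39=44 >32 → r--
[0,9] 5+38=43 >32 → r--
[0,8] 5+31=36 >32 → r--
[0,7] 5+26=31 <32 → l++
[1,7] 8+26=34 >32 → r--
[1,6] 8+24=32 → found

6 moves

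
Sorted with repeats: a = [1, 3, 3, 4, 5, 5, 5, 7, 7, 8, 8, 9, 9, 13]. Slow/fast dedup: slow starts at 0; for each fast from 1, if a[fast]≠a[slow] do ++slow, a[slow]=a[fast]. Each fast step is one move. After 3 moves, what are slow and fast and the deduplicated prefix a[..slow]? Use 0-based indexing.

slow=2, fast=4, prefix=[1, 3, 4]

(s=0,f=1) a[fast]=3≠a[slow]=1 write a[1]=3 → slow++,fast++
(s=1,f=2) a[fast]=3=a[slow] dup → fast++
(s=1,f=3) a[fast]=4≠a[slow]=3 write a[2]=4 → slow++,fast++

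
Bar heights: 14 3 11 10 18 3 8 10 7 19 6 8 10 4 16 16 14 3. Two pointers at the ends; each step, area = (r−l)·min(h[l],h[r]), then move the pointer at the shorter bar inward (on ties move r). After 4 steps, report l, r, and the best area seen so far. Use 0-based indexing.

l=2, r=15, best area=224

[0,17] min(14,3)*17=51 best=51 * → r--
[0,16] min(14,14)*16=224 best=224 * → r--
[0,15] min(14,16)*15=210 best=224 → l++
[1,15] min(3,16)*14=42 best=224 → l++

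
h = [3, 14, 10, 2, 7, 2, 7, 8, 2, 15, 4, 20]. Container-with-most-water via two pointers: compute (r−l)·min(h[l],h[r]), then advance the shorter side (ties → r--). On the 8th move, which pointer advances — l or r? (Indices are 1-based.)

l

l=1 r=12: min(3,20)*11=33 best=33 *, l++
l=2 r=12: min(14,20)*10=140 best=140 *, l++
l=3 r=12: min(10,20)*9=90 best=140, l++
l=4 r=12: min(2,20)*8=16 best=140, l++
l=5 r=12: min(7,20)*7=49 best=140, l++
l=6 r=12: min(2,20)*6=12 best=140, l++
l=7 r=12: min(7,20)*5=35 best=140, l++
l=8 r=12: min(8,20)*4=32 best=140, l++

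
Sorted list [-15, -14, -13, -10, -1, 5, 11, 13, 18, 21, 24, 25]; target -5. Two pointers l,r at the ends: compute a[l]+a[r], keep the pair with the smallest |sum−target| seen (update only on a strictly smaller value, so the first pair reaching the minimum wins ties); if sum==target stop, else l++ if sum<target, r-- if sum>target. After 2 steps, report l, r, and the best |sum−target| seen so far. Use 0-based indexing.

[0,11] -15+25=10 d=15 * → r--
[0,10] -15+24=9 d=14 * → r--

l=0, r=9, best |Δ|=14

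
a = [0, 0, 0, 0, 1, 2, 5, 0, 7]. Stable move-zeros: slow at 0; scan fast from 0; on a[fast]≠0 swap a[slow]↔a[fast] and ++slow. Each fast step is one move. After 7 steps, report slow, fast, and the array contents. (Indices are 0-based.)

(s=0,f=0) a[fast]=0 → fast++
(s=0,f=1) a[fast]=0 → fast++
(s=0,f=2) a[fast]=0 → fast++
(s=0,f=3) a[fast]=0 → fast++
(s=0,f=4) a[fast]=1≠0 swap→a[0]=1 → slow++,fast++
(s=1,f=5) a[fast]=2≠0 swap→a[1]=2 → slow++,fast++
(s=2,f=6) a[fast]=5≠0 swap→a[2]=5 → slow++,fast++

slow=3, fast=7, a=[1, 2, 5, 0, 0, 0, 0, 0, 7]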